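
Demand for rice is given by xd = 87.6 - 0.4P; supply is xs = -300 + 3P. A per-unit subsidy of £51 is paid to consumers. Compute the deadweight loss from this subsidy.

Deadweight loss = £459

Pre-subsidy: 87.6 - 0.4P = -300 + 3P gives P* = 114, x* = 42.
With the rebate, buyers effectively pay Pb = Ps − 51, where Ps is the price sellers receive.
Demand in terms of Ps becomes xd = 87.6 − 0.4(Ps − 51) = 108 - 0.4Ps. Setting this equal to supply: 108 - 0.4Ps = -300 + 3Ps, so Ps = 120.
Buyers pay Pb = 120 − 51 = 69; x' = -300 + 3·120 = 60.
The subsidy expands output by 60 − 42 = 18 past the efficient level; on those units the gap between marginal cost and willingness to pay runs from 0 up to 51.
DWL = ½ × 51 × 18 = 459.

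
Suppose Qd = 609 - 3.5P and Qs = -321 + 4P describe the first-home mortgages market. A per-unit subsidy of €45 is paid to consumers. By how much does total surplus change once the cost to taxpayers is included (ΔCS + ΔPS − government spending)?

Pre-subsidy: 609 - 3.5P = -321 + 4P gives P* = 124, Q* = 175.
With the rebate, buyers effectively pay Pb = Ps − 45, where Ps is the price sellers receive.
Demand in terms of Ps becomes Qd = 609 − 3.5(Ps − 45) = 766.5 - 3.5Ps. Setting this equal to supply: 766.5 - 3.5Ps = -321 + 4Ps, so Ps = 145.
Buyers pay Pb = 145 − 45 = 100; Q' = -321 + 4·145 = 259.
ΔCS = ½(175 + 259)(124 − 100) = 5208; ΔPS = ½(175 + 259)(145 − 124) = 4557.
Government spending = 45 × 259 = 11655.
Net change = 5208 + 4557 − 11655 = -1890. The loss equals the DWL triangle ½·45·84.

Net change in total surplus = -€1890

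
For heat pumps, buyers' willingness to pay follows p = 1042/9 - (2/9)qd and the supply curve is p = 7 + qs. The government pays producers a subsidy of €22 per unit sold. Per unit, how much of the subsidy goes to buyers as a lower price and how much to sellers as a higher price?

Pre-subsidy: 1042/9 - (2/9)q = 7 + q gives q* = 89 and p* = 96.
With the subsidy, sellers receive ps = pb + 22 for each unit, where pb is the price buyers pay.
On the curves, pb = 1042/9 - (2/9)q and ps = 7 + q; the wedge ps − pb = 22 gives 7 + q − (1042/9 - (2/9)q) = 22, so q' = 107.
Then pb = 1042/9 − (2/9)·107 = 92 and ps = 7 + 1·107 = 114.
Buyers' price falls by p* − pb = 96 − 92 = 4; sellers' price rises by ps − p* = 114 − 96 = 18.

Buyers gain €4 per unit; sellers gain €18 per unit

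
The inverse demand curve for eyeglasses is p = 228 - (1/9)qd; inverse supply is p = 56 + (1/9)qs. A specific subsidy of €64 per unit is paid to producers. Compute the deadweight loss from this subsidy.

Deadweight loss = €9216

Pre-subsidy: 228 - (1/9)q = 56 + (1/9)q gives q* = 774 and p* = 142.
With the subsidy, sellers receive ps = pb + 64 for each unit, where pb is the price buyers pay.
On the curves, pb = 228 - (1/9)q and ps = 56 + (1/9)q; the wedge ps − pb = 64 gives 56 + (1/9)q − (228 - (1/9)q) = 64, so q' = 1062.
Then pb = 228 − (1/9)·1062 = 110 and ps = 56 + (1/9)·1062 = 174.
The subsidy expands output by 1062 − 774 = 288 past the efficient level; on those units the gap between marginal cost and willingness to pay runs from 0 up to 64.
DWL = ½ × 64 × 288 = 9216.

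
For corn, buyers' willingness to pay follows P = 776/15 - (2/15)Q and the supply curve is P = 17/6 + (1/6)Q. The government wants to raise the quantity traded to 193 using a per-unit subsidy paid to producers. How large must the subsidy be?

Required subsidy s = 9 per unit

At Q = 193, from the demand curve buyers pay Pb = 776/15 − (2/15)·193 = 26; from the supply curve sellers need Ps = 17/6 + (1/6)·193 = 35.
The subsidy must fill the gap: s = Ps − Pb = 35 − 26 = 9.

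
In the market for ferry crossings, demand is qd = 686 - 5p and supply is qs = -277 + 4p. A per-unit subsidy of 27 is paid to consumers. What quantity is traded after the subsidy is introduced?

q' = 211

Pre-subsidy: 686 - 5p = -277 + 4p gives p* = 107, q* = 151.
With the rebate, buyers effectively pay pb = ps − 27, where ps is the price sellers receive.
Demand in terms of ps becomes qd = 686 − 5(ps − 27) = 821 - 5ps. Setting this equal to supply: 821 - 5ps = -277 + 4ps, so ps = 122.
Buyers pay pb = 122 − 27 = 95; q' = -277 + 4·122 = 211.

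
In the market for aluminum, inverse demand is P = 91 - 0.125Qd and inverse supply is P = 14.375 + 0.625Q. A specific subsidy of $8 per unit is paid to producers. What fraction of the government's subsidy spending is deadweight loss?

DWL / government spending = 32/677

Pre-subsidy: 91 - 0.125Q = 14.375 + 0.625Q gives Q* = 613/6 and P* = 3755/48.
With the subsidy, sellers receive Ps = Pb + 8 for each unit, where Pb is the price buyers pay.
On the curves, Pb = 91 - 0.125Q and Ps = 14.375 + 0.625Q; the wedge Ps − Pb = 8 gives 14.375 + 0.625Q − (91 - 0.125Q) = 8, so Q' = 677/6.
Then Pb = 91 − 0.125·(677/6) = 3691/48 and Ps = 14.375 + 0.625·(677/6) = 4075/48.
ΔCS = ½(613/6 + 677/6)(3755/48 − 3691/48) = 430/3; ΔPS = ½(613/6 + 677/6)(4075/48 − 3755/48) = 2150/3.
Government spending = 8 × 677/6 = 2708/3.
DWL = ½ × 8 × (677/6 − 613/6) = 128/3; fraction = (128/3) / (2708/3) = 32/677.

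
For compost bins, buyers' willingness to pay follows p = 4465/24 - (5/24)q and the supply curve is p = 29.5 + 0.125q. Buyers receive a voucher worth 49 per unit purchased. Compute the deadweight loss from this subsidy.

Deadweight loss = 3601.5

Pre-subsidy: 4465/24 - (5/24)q = 29.5 + 0.125q gives q* = 469.625 and p* = 88.203125.
With the rebate, buyers effectively pay pb = ps − 49, where ps is the price sellers receive.
On the curves, pb = 4465/24 - (5/24)q and ps = 29.5 + 0.125q; the wedge ps − pb = 49 gives 29.5 + 0.125q − (4465/24 - (5/24)q) = 49, so q' = 616.625.
Then pb = 4465/24 − (5/24)·616.625 = 57.578125 and ps = 29.5 + 0.125·616.625 = 106.578125.
The subsidy expands output by 616.625 − 469.625 = 147 past the efficient level; on those units the gap between marginal cost and willingness to pay runs from 0 up to 49.
DWL = ½ × 49 × 147 = 3601.5.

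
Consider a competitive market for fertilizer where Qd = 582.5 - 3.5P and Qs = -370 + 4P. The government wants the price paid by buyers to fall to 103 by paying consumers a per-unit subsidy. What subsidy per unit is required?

Required subsidy s = 45 per unit

At a buyer price of 103, quantity demanded is 582.5 − 3.5·103 = 222.
Sellers supply 222 only when they receive Ps with -370 + 4·Ps = 222, i.e. Ps = 148.
s = Ps − Pb = 148 − 103 = 45.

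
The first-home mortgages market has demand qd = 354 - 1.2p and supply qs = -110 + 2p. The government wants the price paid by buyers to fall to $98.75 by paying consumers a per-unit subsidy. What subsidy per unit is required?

At a buyer price of 98.75, quantity demanded is 354 − 1.2·98.75 = 235.5.
Sellers supply 235.5 only when they receive ps with -110 + 2·ps = 235.5, i.e. ps = 172.75.
s = ps − pb = 172.75 − 98.75 = 74.

Required subsidy s = $74 per unit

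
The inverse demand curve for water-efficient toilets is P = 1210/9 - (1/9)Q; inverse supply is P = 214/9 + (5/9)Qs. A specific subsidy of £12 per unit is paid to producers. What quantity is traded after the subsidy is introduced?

Pre-subsidy: 1210/9 - (1/9)Q = 214/9 + (5/9)Q gives Q* = 166 and P* = 116.
With the subsidy, sellers receive Ps = Pb + 12 for each unit, where Pb is the price buyers pay.
On the curves, Pb = 1210/9 - (1/9)Q and Ps = 214/9 + (5/9)Q; the wedge Ps − Pb = 12 gives 214/9 + (5/9)Q − (1210/9 - (1/9)Q) = 12, so Q' = 184.
Then Pb = 1210/9 − (1/9)·184 = 114 and Ps = 214/9 + (5/9)·184 = 126.

Q' = 184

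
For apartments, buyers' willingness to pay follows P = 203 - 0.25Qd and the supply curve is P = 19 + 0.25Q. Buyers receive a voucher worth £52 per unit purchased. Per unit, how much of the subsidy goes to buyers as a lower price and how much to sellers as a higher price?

Pre-subsidy: 203 - 0.25Q = 19 + 0.25Q gives Q* = 368 and P* = 111.
With the rebate, buyers effectively pay Pb = Ps − 52, where Ps is the price sellers receive.
On the curves, Pb = 203 - 0.25Q and Ps = 19 + 0.25Q; the wedge Ps − Pb = 52 gives 19 + 0.25Q − (203 - 0.25Q) = 52, so Q' = 472.
Then Pb = 203 − 0.25·472 = 85 and Ps = 19 + 0.25·472 = 137.
Buyers' price falls by P* − Pb = 111 − 85 = 26; sellers' price rises by Ps − P* = 137 − 111 = 26.

Buyers gain £26 per unit; sellers gain £26 per unit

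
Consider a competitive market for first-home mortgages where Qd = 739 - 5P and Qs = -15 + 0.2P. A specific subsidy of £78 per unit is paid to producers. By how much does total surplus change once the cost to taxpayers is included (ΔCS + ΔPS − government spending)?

Net change in total surplus = -£585

Pre-subsidy: 739 - 5P = -15 + 0.2P gives P* = 145, Q* = 14.
With the subsidy, sellers receive Ps = Pb + 78 for each unit, where Pb is the price buyers pay.
Supply in terms of Pb becomes Qs = -15 + 0.2(Pb + 78) = 0.6 + 0.2Pb. Setting this equal to demand: 739 - 5Pb = 0.6 + 0.2Pb, so Pb = 142.
Sellers receive Ps = 142 + 78 = 220; Q' = 739 − 5·142 = 29.
ΔCS = ½(14 + 29)(145 − 142) = 64.5; ΔPS = ½(14 + 29)(220 − 145) = 1612.5.
Government spending = 78 × 29 = 2262.
Net change = 64.5 + 1612.5 − 2262 = -585. The loss equals the DWL triangle ½·78·15.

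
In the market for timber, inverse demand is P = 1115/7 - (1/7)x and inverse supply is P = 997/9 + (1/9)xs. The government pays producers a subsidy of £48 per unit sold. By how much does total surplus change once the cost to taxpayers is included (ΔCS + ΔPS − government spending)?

Pre-subsidy: 1115/7 - (1/7)x = 997/9 + (1/9)x gives x* = 191 and P* = 132.
With the subsidy, sellers receive Ps = Pb + 48 for each unit, where Pb is the price buyers pay.
On the curves, Pb = 1115/7 - (1/7)x and Ps = 997/9 + (1/9)x; the wedge Ps − Pb = 48 gives 997/9 + (1/9)x − (1115/7 - (1/7)x) = 48, so x' = 380.
Then Pb = 1115/7 − (1/7)·380 = 105 and Ps = 997/9 + (1/9)·380 = 153.
ΔCS = ½(191 + 380)(132 − 105) = 7708.5; ΔPS = ½(191 + 380)(153 − 132) = 5995.5.
Government spending = 48 × 380 = 18240.
Net change = 7708.5 + 5995.5 − 18240 = -4536. The loss equals the DWL triangle ½·48·189.

Net change in total surplus = -£4536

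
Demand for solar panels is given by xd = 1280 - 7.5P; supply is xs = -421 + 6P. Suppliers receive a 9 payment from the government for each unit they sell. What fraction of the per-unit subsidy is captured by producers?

Producer share = 5/9

Pre-subsidy: 1280 - 7.5P = -421 + 6P gives P* = 126, x* = 335.
With the subsidy, sellers receive Ps = Pb + 9 for each unit, where Pb is the price buyers pay.
Supply in terms of Pb becomes xs = -421 + 6(Pb + 9) = -367 + 6Pb. Setting this equal to demand: 1280 - 7.5Pb = -367 + 6Pb, so Pb = 122.
Sellers receive Ps = 122 + 9 = 131; x' = 1280 − 7.5·122 = 365.
Buyers' price falls by P* − Pb = 126 − 122 = 4; sellers' price rises by Ps − P* = 131 − 126 = 5.
So producers capture 5/9 = 5/9 of each unit of subsidy.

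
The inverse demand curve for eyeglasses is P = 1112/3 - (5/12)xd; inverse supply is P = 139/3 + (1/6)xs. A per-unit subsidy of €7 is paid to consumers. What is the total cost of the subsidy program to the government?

Government cost = €3976

Pre-subsidy: 1112/3 - (5/12)x = 139/3 + (1/6)x gives x* = 556 and P* = 139.
With the rebate, buyers effectively pay Pb = Ps − 7, where Ps is the price sellers receive.
On the curves, Pb = 1112/3 - (5/12)x and Ps = 139/3 + (1/6)x; the wedge Ps − Pb = 7 gives 139/3 + (1/6)x − (1112/3 - (5/12)x) = 7, so x' = 568.
Then Pb = 1112/3 − (5/12)·568 = 134 and Ps = 139/3 + (1/6)·568 = 141.
Government outlay = subsidy × quantity = 7 × 568 = 3976.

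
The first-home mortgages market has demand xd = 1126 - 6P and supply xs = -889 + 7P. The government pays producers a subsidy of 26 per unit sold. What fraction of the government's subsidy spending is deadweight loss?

DWL / government spending = 0.15

Pre-subsidy: 1126 - 6P = -889 + 7P gives P* = 155, x* = 196.
With the subsidy, sellers receive Ps = Pb + 26 for each unit, where Pb is the price buyers pay.
Supply in terms of Pb becomes xs = -889 + 7(Pb + 26) = -707 + 7Pb. Setting this equal to demand: 1126 - 6Pb = -707 + 7Pb, so Pb = 141.
Sellers receive Ps = 141 + 26 = 167; x' = 1126 − 6·141 = 280.
ΔCS = ½(196 + 280)(155 − 141) = 3332; ΔPS = ½(196 + 280)(167 − 155) = 2856.
Government spending = 26 × 280 = 7280.
DWL = ½ × 26 × (280 − 196) = 1092; fraction = 1092 / 7280 = 0.15.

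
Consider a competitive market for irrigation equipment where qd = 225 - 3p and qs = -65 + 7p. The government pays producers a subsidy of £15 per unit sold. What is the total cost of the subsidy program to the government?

Government cost = £2542.5

Pre-subsidy: 225 - 3p = -65 + 7p gives p* = 29, q* = 138.
With the subsidy, sellers receive ps = pb + 15 for each unit, where pb is the price buyers pay.
Supply in terms of pb becomes qs = -65 + 7(pb + 15) = 40 + 7pb. Setting this equal to demand: 225 - 3pb = 40 + 7pb, so pb = 18.5.
Sellers receive ps = 18.5 + 15 = 33.5; q' = 225 − 3·18.5 = 169.5.
Government outlay = subsidy × quantity = 15 × 169.5 = 2542.5.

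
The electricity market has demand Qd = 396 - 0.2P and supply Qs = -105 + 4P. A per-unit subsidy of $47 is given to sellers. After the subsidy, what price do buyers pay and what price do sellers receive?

Pre-subsidy: 396 - 0.2P = -105 + 4P gives P* = 835/7, Q* = 2605/7.
With the subsidy, sellers receive Ps = Pb + 47 for each unit, where Pb is the price buyers pay.
Supply in terms of Pb becomes Qs = -105 + 4(Pb + 47) = 83 + 4Pb. Setting this equal to demand: 396 - 0.2Pb = 83 + 4Pb, so Pb = 1565/21.
Sellers receive Ps = 1565/21 + 47 = 2552/21; Q' = 396 − 0.2·(1565/21) = 8003/21.

Buyers pay 1565/21; sellers receive 2552/21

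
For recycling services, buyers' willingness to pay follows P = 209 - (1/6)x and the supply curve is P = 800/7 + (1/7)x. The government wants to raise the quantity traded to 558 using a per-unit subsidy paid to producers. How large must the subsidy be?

At x = 558, from the demand curve buyers pay Pb = 209 − (1/6)·558 = 116; from the supply curve sellers need Ps = 800/7 + (1/7)·558 = 194.
The subsidy must fill the gap: s = Ps − Pb = 194 − 116 = 78.

Required subsidy s = 78 per unit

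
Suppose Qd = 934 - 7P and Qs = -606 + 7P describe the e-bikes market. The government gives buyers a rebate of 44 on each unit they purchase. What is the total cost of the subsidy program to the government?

Pre-subsidy: 934 - 7P = -606 + 7P gives P* = 110, Q* = 164.
With the rebate, buyers effectively pay Pb = Ps − 44, where Ps is the price sellers receive.
Demand in terms of Ps becomes Qd = 934 − 7(Ps − 44) = 1242 - 7Ps. Setting this equal to supply: 1242 - 7Ps = -606 + 7Ps, so Ps = 132.
Buyers pay Pb = 132 − 44 = 88; Q' = -606 + 7·132 = 318.
Government outlay = subsidy × quantity = 44 × 318 = 13992.

Government cost = 13992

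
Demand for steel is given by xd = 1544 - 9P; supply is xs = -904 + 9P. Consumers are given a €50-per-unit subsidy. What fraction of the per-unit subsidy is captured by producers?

Producer share = 0.5

Pre-subsidy: 1544 - 9P = -904 + 9P gives P* = 136, x* = 320.
With the rebate, buyers effectively pay Pb = Ps − 50, where Ps is the price sellers receive.
Demand in terms of Ps becomes xd = 1544 − 9(Ps − 50) = 1994 - 9Ps. Setting this equal to supply: 1994 - 9Ps = -904 + 9Ps, so Ps = 161.
Buyers pay Pb = 161 − 50 = 111; x' = -904 + 9·161 = 545.
Buyers' price falls by P* − Pb = 136 − 111 = 25; sellers' price rises by Ps − P* = 161 − 136 = 25.
So producers capture 25/50 = 0.5 of each unit of subsidy.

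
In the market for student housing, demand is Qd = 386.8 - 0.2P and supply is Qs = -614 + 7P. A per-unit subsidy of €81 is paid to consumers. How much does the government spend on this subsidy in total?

Government cost = €30354.75

Pre-subsidy: 386.8 - 0.2P = -614 + 7P gives P* = 139, Q* = 359.
With the rebate, buyers effectively pay Pb = Ps − 81, where Ps is the price sellers receive.
Demand in terms of Ps becomes Qd = 386.8 − 0.2(Ps − 81) = 403 - 0.2Ps. Setting this equal to supply: 403 - 0.2Ps = -614 + 7Ps, so Ps = 141.25.
Buyers pay Pb = 141.25 − 81 = 60.25; Q' = -614 + 7·141.25 = 374.75.
Government outlay = subsidy × quantity = 81 × 374.75 = 30354.75.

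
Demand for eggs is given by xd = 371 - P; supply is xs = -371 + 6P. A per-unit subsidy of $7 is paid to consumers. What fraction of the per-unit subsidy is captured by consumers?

Pre-subsidy: 371 - P = -371 + 6P gives P* = 106, x* = 265.
With the rebate, buyers effectively pay Pb = Ps − 7, where Ps is the price sellers receive.
Demand in terms of Ps becomes xd = 371 − 1(Ps − 7) = 378 - Ps. Setting this equal to supply: 378 - Ps = -371 + 6Ps, so Ps = 107.
Buyers pay Pb = 107 − 7 = 100; x' = -371 + 6·107 = 271.
Buyers' price falls by P* − Pb = 106 − 100 = 6; sellers' price rises by Ps − P* = 107 − 106 = 1.
So consumers capture 6/7 = 6/7 of each unit of subsidy.

Consumer share = 6/7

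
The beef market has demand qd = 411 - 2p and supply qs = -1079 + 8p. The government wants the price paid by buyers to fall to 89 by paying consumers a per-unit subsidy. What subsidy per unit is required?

At a buyer price of 89, quantity demanded is 411 − 2·89 = 233.
Sellers supply 233 only when they receive ps with -1079 + 8·ps = 233, i.e. ps = 164.
s = ps − pb = 164 − 89 = 75.

Required subsidy s = 75 per unit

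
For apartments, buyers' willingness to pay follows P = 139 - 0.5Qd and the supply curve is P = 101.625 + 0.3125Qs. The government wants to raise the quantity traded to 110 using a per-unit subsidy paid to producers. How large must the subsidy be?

At Q = 110, from the demand curve buyers pay Pb = 139 − 0.5·110 = 84; from the supply curve sellers need Ps = 101.625 + 0.3125·110 = 136.
The subsidy must fill the gap: s = Ps − Pb = 136 − 84 = 52.

Required subsidy s = 52 per unit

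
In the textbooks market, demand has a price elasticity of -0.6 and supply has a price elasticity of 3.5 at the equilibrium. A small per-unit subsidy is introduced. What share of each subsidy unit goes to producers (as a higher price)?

Producer share = 6/41

For a small subsidy around the equilibrium, the benefit split depends on the relative slopes, which at a point are proportional to the elasticities.
Buyer share = εs/(εs + |εd|) = 3.5/(3.5 + 0.6) = 35/41; seller share = |εd|/(εs + |εd|) = 6/41.
So producers capture 6/41 of the subsidy.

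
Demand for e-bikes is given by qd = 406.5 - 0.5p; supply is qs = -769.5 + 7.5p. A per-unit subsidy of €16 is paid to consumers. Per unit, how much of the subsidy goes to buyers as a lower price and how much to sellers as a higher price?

Buyers gain €15 per unit; sellers gain €1 per unit

Pre-subsidy: 406.5 - 0.5p = -769.5 + 7.5p gives p* = 147, q* = 333.
With the rebate, buyers effectively pay pb = ps − 16, where ps is the price sellers receive.
Demand in terms of ps becomes qd = 406.5 − 0.5(ps − 16) = 414.5 - 0.5ps. Setting this equal to supply: 414.5 - 0.5ps = -769.5 + 7.5ps, so ps = 148.
Buyers pay pb = 148 − 16 = 132; q' = -769.5 + 7.5·148 = 340.5.
Buyers' price falls by p* − pb = 147 − 132 = 15; sellers' price rises by ps − p* = 148 − 147 = 1.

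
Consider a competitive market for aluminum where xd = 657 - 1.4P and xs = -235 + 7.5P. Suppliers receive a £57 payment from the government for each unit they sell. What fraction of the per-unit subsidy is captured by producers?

Producer share = 14/89

Pre-subsidy: 657 - 1.4P = -235 + 7.5P gives P* = 8920/89, x* = 45985/89.
With the subsidy, sellers receive Ps = Pb + 57 for each unit, where Pb is the price buyers pay.
Supply in terms of Pb becomes xs = -235 + 7.5(Pb + 57) = 192.5 + 7.5Pb. Setting this equal to demand: 657 - 1.4Pb = 192.5 + 7.5Pb, so Pb = 4645/89.
Sellers receive Ps = 4645/89 + 57 = 9718/89; x' = 657 − 1.4·(4645/89) = 51970/89.
Buyers' price falls by P* − Pb = 8920/89 − 4645/89 = 4275/89; sellers' price rises by Ps − P* = 9718/89 − 8920/89 = 798/89.
So producers capture (798/89)/57 = 14/89 of each unit of subsidy.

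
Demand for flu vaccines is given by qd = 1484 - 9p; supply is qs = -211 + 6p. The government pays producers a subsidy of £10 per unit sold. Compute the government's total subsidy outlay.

Government cost = £5030

Pre-subsidy: 1484 - 9p = -211 + 6p gives p* = 113, q* = 467.
With the subsidy, sellers receive ps = pb + 10 for each unit, where pb is the price buyers pay.
Supply in terms of pb becomes qs = -211 + 6(pb + 10) = -151 + 6pb. Setting this equal to demand: 1484 - 9pb = -151 + 6pb, so pb = 109.
Sellers receive ps = 109 + 10 = 119; q' = 1484 − 9·109 = 503.
Government outlay = subsidy × quantity = 10 × 503 = 5030.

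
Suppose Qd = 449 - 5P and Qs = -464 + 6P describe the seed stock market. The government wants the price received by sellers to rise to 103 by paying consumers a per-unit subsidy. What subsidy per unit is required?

Required subsidy s = 44 per unit

At a seller price of 103, quantity supplied is -464 + 6·103 = 154.
Buyers absorb 154 only when they pay Pb with 449 − 5·Pb = 154, i.e. Pb = 59.
s = Ps − Pb = 103 − 59 = 44.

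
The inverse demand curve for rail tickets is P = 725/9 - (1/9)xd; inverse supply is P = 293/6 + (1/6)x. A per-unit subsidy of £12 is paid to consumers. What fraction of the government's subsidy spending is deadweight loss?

DWL / government spending = 108/787

Pre-subsidy: 725/9 - (1/9)x = 293/6 + (1/6)x gives x* = 114.2 and P* = 1018/15.
With the rebate, buyers effectively pay Pb = Ps − 12, where Ps is the price sellers receive.
On the curves, Pb = 725/9 - (1/9)x and Ps = 293/6 + (1/6)x; the wedge Ps − Pb = 12 gives 293/6 + (1/6)x − (725/9 - (1/9)x) = 12, so x' = 157.4.
Then Pb = 725/9 − (1/9)·157.4 = 946/15 and Ps = 293/6 + (1/6)·157.4 = 1126/15.
ΔCS = ½(114.2 + 157.4)(1018/15 − 946/15) = 651.84; ΔPS = ½(114.2 + 157.4)(1126/15 − 1018/15) = 977.76.
Government spending = 12 × 157.4 = 1888.8.
DWL = ½ × 12 × (157.4 − 114.2) = 259.2; fraction = 259.2 / 1888.8 = 108/787.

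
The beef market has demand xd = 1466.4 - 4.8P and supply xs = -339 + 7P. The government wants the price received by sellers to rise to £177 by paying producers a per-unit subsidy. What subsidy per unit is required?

Required subsidy s = £59 per unit

At a seller price of 177, quantity supplied is -339 + 7·177 = 900.
Buyers absorb 900 only when they pay Pb with 1466.4 − 4.8·Pb = 900, i.e. Pb = 118.
s = Ps − Pb = 177 − 118 = 59.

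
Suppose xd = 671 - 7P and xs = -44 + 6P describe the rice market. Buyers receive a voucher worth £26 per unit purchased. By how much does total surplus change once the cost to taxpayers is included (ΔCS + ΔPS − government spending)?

Pre-subsidy: 671 - 7P = -44 + 6P gives P* = 55, x* = 286.
With the rebate, buyers effectively pay Pb = Ps − 26, where Ps is the price sellers receive.
Demand in terms of Ps becomes xd = 671 − 7(Ps − 26) = 853 - 7Ps. Setting this equal to supply: 853 - 7Ps = -44 + 6Ps, so Ps = 69.
Buyers pay Pb = 69 − 26 = 43; x' = -44 + 6·69 = 370.
ΔCS = ½(286 + 370)(55 − 43) = 3936; ΔPS = ½(286 + 370)(69 − 55) = 4592.
Government spending = 26 × 370 = 9620.
Net change = 3936 + 4592 − 9620 = -1092. The loss equals the DWL triangle ½·26·84.

Net change in total surplus = -£1092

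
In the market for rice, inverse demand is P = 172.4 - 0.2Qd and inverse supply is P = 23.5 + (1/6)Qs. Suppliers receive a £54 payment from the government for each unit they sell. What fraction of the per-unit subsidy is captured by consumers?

Consumer share = 6/11

Pre-subsidy: 172.4 - 0.2Q = 23.5 + (1/6)Q gives Q* = 4467/11 and P* = 1003/11.
With the subsidy, sellers receive Ps = Pb + 54 for each unit, where Pb is the price buyers pay.
On the curves, Pb = 172.4 - 0.2Q and Ps = 23.5 + (1/6)Q; the wedge Ps − Pb = 54 gives 23.5 + (1/6)Q − (172.4 - 0.2Q) = 54, so Q' = 6087/11.
Then Pb = 172.4 − 0.2·(6087/11) = 679/11 and Ps = 23.5 + (1/6)·(6087/11) = 1273/11.
Buyers' price falls by P* − Pb = 1003/11 − 679/11 = 324/11; sellers' price rises by Ps − P* = 1273/11 − 1003/11 = 270/11.
So consumers capture (324/11)/54 = 6/11 of each unit of subsidy.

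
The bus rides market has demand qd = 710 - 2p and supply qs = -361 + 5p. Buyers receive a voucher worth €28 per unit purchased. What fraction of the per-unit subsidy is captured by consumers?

Pre-subsidy: 710 - 2p = -361 + 5p gives p* = 153, q* = 404.
With the rebate, buyers effectively pay pb = ps − 28, where ps is the price sellers receive.
Demand in terms of ps becomes qd = 710 − 2(ps − 28) = 766 - 2ps. Setting this equal to supply: 766 - 2ps = -361 + 5ps, so ps = 161.
Buyers pay pb = 161 − 28 = 133; q' = -361 + 5·161 = 444.
Buyers' price falls by p* − pb = 153 − 133 = 20; sellers' price rises by ps − p* = 161 − 153 = 8.
So consumers capture 20/28 = 5/7 of each unit of subsidy.

Consumer share = 5/7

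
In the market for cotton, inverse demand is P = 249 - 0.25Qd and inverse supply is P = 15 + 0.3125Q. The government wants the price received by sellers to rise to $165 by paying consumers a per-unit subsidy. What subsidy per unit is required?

At a seller price of 165, quantity supplied is -48 + 3.2·165 = 480.
Buyers absorb 480 only when they pay Pb = 249 − 0.25·480 = 129.
s = Ps − Pb = 165 − 129 = 36.

Required subsidy s = $36 per unit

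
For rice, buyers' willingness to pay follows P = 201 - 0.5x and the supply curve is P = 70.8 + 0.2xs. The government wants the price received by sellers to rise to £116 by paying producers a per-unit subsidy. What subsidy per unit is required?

At a seller price of 116, quantity supplied is -354 + 5·116 = 226.
Buyers absorb 226 only when they pay Pb = 201 − 0.5·226 = 88.
s = Ps − Pb = 116 − 88 = 28.

Required subsidy s = £28 per unit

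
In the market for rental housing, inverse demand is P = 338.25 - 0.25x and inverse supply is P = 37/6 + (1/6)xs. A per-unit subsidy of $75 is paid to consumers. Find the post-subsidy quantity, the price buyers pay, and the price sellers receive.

Pre-subsidy: 338.25 - 0.25x = 37/6 + (1/6)x gives x* = 797 and P* = 139.
With the rebate, buyers effectively pay Pb = Ps − 75, where Ps is the price sellers receive.
On the curves, Pb = 338.25 - 0.25x and Ps = 37/6 + (1/6)x; the wedge Ps − Pb = 75 gives 37/6 + (1/6)x − (338.25 - 0.25x) = 75, so x' = 977.
Then Pb = 338.25 − 0.25·977 = 94 and Ps = 37/6 + (1/6)·977 = 169.

x' = 977; buyers pay $94; sellers receive $169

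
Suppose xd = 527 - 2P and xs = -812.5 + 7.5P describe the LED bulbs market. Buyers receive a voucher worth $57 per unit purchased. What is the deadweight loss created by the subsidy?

Deadweight loss = $2565

Pre-subsidy: 527 - 2P = -812.5 + 7.5P gives P* = 141, x* = 245.
With the rebate, buyers effectively pay Pb = Ps − 57, where Ps is the price sellers receive.
Demand in terms of Ps becomes xd = 527 − 2(Ps − 57) = 641 - 2Ps. Setting this equal to supply: 641 - 2Ps = -812.5 + 7.5Ps, so Ps = 153.
Buyers pay Pb = 153 − 57 = 96; x' = -812.5 + 7.5·153 = 335.
The subsidy expands output by 335 − 245 = 90 past the efficient level; on those units the gap between marginal cost and willingness to pay runs from 0 up to 57.
DWL = ½ × 57 × 90 = 2565.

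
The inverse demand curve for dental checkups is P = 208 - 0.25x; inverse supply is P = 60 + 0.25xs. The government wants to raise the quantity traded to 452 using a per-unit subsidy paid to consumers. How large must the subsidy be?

At x = 452, from the demand curve buyers pay Pb = 208 − 0.25·452 = 95; from the supply curve sellers need Ps = 60 + 0.25·452 = 173.
The subsidy must fill the gap: s = Ps − Pb = 173 − 95 = 78.

Required subsidy s = 78 per unit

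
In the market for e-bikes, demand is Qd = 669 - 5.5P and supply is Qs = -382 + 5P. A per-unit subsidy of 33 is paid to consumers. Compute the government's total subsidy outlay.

Pre-subsidy: 669 - 5.5P = -382 + 5P gives P* = 2102/21, Q* = 2488/21.
With the rebate, buyers effectively pay Pb = Ps − 33, where Ps is the price sellers receive.
Demand in terms of Ps becomes Qd = 669 − 5.5(Ps − 33) = 850.5 - 5.5Ps. Setting this equal to supply: 850.5 - 5.5Ps = -382 + 5Ps, so Ps = 2465/21.
Buyers pay Pb = 2465/21 − 33 = 1772/21; Q' = -382 + 5·(2465/21) = 4303/21.
Government outlay = subsidy × quantity = 33 × 4303/21 = 47333/7.

Government cost = 47333/7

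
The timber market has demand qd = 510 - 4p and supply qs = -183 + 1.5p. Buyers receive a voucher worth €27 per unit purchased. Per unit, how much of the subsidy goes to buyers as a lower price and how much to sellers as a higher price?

Pre-subsidy: 510 - 4p = -183 + 1.5p gives p* = 126, q* = 6.
With the rebate, buyers effectively pay pb = ps − 27, where ps is the price sellers receive.
Demand in terms of ps becomes qd = 510 − 4(ps − 27) = 618 - 4ps. Setting this equal to supply: 618 - 4ps = -183 + 1.5ps, so ps = 1602/11.
Buyers pay pb = 1602/11 − 27 = 1305/11; q' = -183 + 1.5·(1602/11) = 390/11.
Buyers' price falls by p* − pb = 126 − 1305/11 = 81/11; sellers' price rises by ps − p* = 1602/11 − 126 = 216/11.

Buyers gain 81/11 per unit; sellers gain 216/11 per unit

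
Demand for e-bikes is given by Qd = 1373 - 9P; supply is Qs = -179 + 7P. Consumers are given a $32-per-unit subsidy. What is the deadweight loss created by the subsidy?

Deadweight loss = $2016

Pre-subsidy: 1373 - 9P = -179 + 7P gives P* = 97, Q* = 500.
With the rebate, buyers effectively pay Pb = Ps − 32, where Ps is the price sellers receive.
Demand in terms of Ps becomes Qd = 1373 − 9(Ps − 32) = 1661 - 9Ps. Setting this equal to supply: 1661 - 9Ps = -179 + 7Ps, so Ps = 115.
Buyers pay Pb = 115 − 32 = 83; Q' = -179 + 7·115 = 626.
The subsidy expands output by 626 − 500 = 126 past the efficient level; on those units the gap between marginal cost and willingness to pay runs from 0 up to 32.
DWL = ½ × 32 × 126 = 2016.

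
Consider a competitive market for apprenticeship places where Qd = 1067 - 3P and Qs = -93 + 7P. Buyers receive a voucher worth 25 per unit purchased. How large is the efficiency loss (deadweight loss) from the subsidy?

Deadweight loss = 656.25

Pre-subsidy: 1067 - 3P = -93 + 7P gives P* = 116, Q* = 719.
With the rebate, buyers effectively pay Pb = Ps − 25, where Ps is the price sellers receive.
Demand in terms of Ps becomes Qd = 1067 − 3(Ps − 25) = 1142 - 3Ps. Setting this equal to supply: 1142 - 3Ps = -93 + 7Ps, so Ps = 123.5.
Buyers pay Pb = 123.5 − 25 = 98.5; Q' = -93 + 7·123.5 = 771.5.
The subsidy expands output by 771.5 − 719 = 52.5 past the efficient level; on those units the gap between marginal cost and willingness to pay runs from 0 up to 25.
DWL = ½ × 25 × 52.5 = 656.25.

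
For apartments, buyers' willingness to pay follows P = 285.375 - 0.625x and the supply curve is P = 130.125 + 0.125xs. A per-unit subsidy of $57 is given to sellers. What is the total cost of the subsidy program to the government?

Pre-subsidy: 285.375 - 0.625x = 130.125 + 0.125x gives x* = 207 and P* = 156.
With the subsidy, sellers receive Ps = Pb + 57 for each unit, where Pb is the price buyers pay.
On the curves, Pb = 285.375 - 0.625x and Ps = 130.125 + 0.125x; the wedge Ps − Pb = 57 gives 130.125 + 0.125x − (285.375 - 0.625x) = 57, so x' = 283.
Then Pb = 285.375 − 0.625·283 = 108.5 and Ps = 130.125 + 0.125·283 = 165.5.
Government outlay = subsidy × quantity = 57 × 283 = 16131.

Government cost = $16131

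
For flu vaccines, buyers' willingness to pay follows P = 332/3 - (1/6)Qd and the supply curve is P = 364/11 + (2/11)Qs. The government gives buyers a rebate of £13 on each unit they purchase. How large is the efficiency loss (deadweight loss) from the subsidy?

Deadweight loss = 5577/23

Pre-subsidy: 332/3 - (1/6)Q = 364/11 + (2/11)Q gives Q* = 5120/23 and P* = 1692/23.
With the rebate, buyers effectively pay Pb = Ps − 13, where Ps is the price sellers receive.
On the curves, Pb = 332/3 - (1/6)Q and Ps = 364/11 + (2/11)Q; the wedge Ps − Pb = 13 gives 364/11 + (2/11)Q − (332/3 - (1/6)Q) = 13, so Q' = 5978/23.
Then Pb = 332/3 − (1/6)·(5978/23) = 1549/23 and Ps = 364/11 + (2/11)·(5978/23) = 1848/23.
The subsidy expands output by 5978/23 − 5120/23 = 858/23 past the efficient level; on those units the gap between marginal cost and willingness to pay runs from 0 up to 13.
DWL = ½ × 13 × 858/23 = 5577/23.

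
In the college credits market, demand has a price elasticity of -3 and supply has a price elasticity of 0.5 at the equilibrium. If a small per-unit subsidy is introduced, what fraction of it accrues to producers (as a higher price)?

Producer share = 6/7

For a small subsidy around the equilibrium, the benefit split depends on the relative slopes, which at a point are proportional to the elasticities.
Buyer share = εs/(εs + |εd|) = 0.5/(0.5 + 3) = 1/7; seller share = |εd|/(εs + |εd|) = 6/7.
So producers capture 6/7 of the subsidy.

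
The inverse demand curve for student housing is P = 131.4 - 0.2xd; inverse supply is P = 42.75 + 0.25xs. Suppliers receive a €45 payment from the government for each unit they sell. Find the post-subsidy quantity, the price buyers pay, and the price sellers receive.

x' = 297; buyers pay €72; sellers receive €117

Pre-subsidy: 131.4 - 0.2x = 42.75 + 0.25x gives x* = 197 and P* = 92.
With the subsidy, sellers receive Ps = Pb + 45 for each unit, where Pb is the price buyers pay.
On the curves, Pb = 131.4 - 0.2x and Ps = 42.75 + 0.25x; the wedge Ps − Pb = 45 gives 42.75 + 0.25x − (131.4 - 0.2x) = 45, so x' = 297.
Then Pb = 131.4 − 0.2·297 = 72 and Ps = 42.75 + 0.25·297 = 117.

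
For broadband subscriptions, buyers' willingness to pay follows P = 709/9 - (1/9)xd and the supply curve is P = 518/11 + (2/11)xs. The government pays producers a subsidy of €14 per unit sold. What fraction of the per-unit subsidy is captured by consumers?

Pre-subsidy: 709/9 - (1/9)x = 518/11 + (2/11)x gives x* = 3137/29 and P* = 1936/29.
With the subsidy, sellers receive Ps = Pb + 14 for each unit, where Pb is the price buyers pay.
On the curves, Pb = 709/9 - (1/9)x and Ps = 518/11 + (2/11)x; the wedge Ps − Pb = 14 gives 518/11 + (2/11)x − (709/9 - (1/9)x) = 14, so x' = 4523/29.
Then Pb = 709/9 − (1/9)·(4523/29) = 1782/29 and Ps = 518/11 + (2/11)·(4523/29) = 2188/29.
Buyers' price falls by P* − Pb = 1936/29 − 1782/29 = 154/29; sellers' price rises by Ps − P* = 2188/29 − 1936/29 = 252/29.
So consumers capture (154/29)/14 = 11/29 of each unit of subsidy.

Consumer share = 11/29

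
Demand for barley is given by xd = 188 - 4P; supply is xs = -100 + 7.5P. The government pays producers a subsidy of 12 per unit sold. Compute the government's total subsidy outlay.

Government cost = 32880/23

Pre-subsidy: 188 - 4P = -100 + 7.5P gives P* = 576/23, x* = 2020/23.
With the subsidy, sellers receive Ps = Pb + 12 for each unit, where Pb is the price buyers pay.
Supply in terms of Pb becomes xs = -100 + 7.5(Pb + 12) = -10 + 7.5Pb. Setting this equal to demand: 188 - 4Pb = -10 + 7.5Pb, so Pb = 396/23.
Sellers receive Ps = 396/23 + 12 = 672/23; x' = 188 − 4·(396/23) = 2740/23.
Government outlay = subsidy × quantity = 12 × 2740/23 = 32880/23.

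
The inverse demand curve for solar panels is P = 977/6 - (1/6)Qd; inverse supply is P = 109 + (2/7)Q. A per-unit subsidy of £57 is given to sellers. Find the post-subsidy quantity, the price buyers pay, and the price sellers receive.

Q' = 245; buyers pay £122; sellers receive £179

Pre-subsidy: 977/6 - (1/6)Q = 109 + (2/7)Q gives Q* = 119 and P* = 143.
With the subsidy, sellers receive Ps = Pb + 57 for each unit, where Pb is the price buyers pay.
On the curves, Pb = 977/6 - (1/6)Q and Ps = 109 + (2/7)Q; the wedge Ps − Pb = 57 gives 109 + (2/7)Q − (977/6 - (1/6)Q) = 57, so Q' = 245.
Then Pb = 977/6 − (1/6)·245 = 122 and Ps = 109 + (2/7)·245 = 179.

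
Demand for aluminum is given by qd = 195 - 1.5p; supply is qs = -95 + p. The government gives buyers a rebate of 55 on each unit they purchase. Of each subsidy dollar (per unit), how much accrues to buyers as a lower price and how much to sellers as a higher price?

Pre-subsidy: 195 - 1.5p = -95 + p gives p* = 116, q* = 21.
With the rebate, buyers effectively pay pb = ps − 55, where ps is the price sellers receive.
Demand in terms of ps becomes qd = 195 − 1.5(ps − 55) = 277.5 - 1.5ps. Setting this equal to supply: 277.5 - 1.5ps = -95 + ps, so ps = 149.
Buyers pay pb = 149 − 55 = 94; q' = -95 + 1·149 = 54.
Buyers' price falls by p* − pb = 116 − 94 = 22; sellers' price rises by ps − p* = 149 − 116 = 33.

Buyers gain 22 per unit; sellers gain 33 per unit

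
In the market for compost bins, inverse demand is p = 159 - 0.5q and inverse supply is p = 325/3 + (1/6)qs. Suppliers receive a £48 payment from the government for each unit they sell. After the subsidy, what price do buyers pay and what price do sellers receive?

Pre-subsidy: 159 - 0.5q = 325/3 + (1/6)q gives q* = 76 and p* = 121.
With the subsidy, sellers receive ps = pb + 48 for each unit, where pb is the price buyers pay.
On the curves, pb = 159 - 0.5q and ps = 325/3 + (1/6)q; the wedge ps − pb = 48 gives 325/3 + (1/6)q − (159 - 0.5q) = 48, so q' = 148.
Then pb = 159 − 0.5·148 = 85 and ps = 325/3 + (1/6)·148 = 133.

Buyers pay £85; sellers receive £133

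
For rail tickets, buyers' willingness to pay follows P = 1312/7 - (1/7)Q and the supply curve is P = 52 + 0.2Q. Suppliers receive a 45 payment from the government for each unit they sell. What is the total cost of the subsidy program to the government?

Pre-subsidy: 1312/7 - (1/7)Q = 52 + 0.2Q gives Q* = 395 and P* = 131.
With the subsidy, sellers receive Ps = Pb + 45 for each unit, where Pb is the price buyers pay.
On the curves, Pb = 1312/7 - (1/7)Q and Ps = 52 + 0.2Q; the wedge Ps − Pb = 45 gives 52 + 0.2Q − (1312/7 - (1/7)Q) = 45, so Q' = 526.25.
Then Pb = 1312/7 − (1/7)·526.25 = 112.25 and Ps = 52 + 0.2·526.25 = 157.25.
Government outlay = subsidy × quantity = 45 × 526.25 = 23681.25.

Government cost = 23681.25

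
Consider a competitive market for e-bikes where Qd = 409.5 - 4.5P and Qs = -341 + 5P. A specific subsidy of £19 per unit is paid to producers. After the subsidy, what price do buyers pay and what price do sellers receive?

Pre-subsidy: 409.5 - 4.5P = -341 + 5P gives P* = 79, Q* = 54.
With the subsidy, sellers receive Ps = Pb + 19 for each unit, where Pb is the price buyers pay.
Supply in terms of Pb becomes Qs = -341 + 5(Pb + 19) = -246 + 5Pb. Setting this equal to demand: 409.5 - 4.5Pb = -246 + 5Pb, so Pb = 69.
Sellers receive Ps = 69 + 19 = 88; Q' = 409.5 − 4.5·69 = 99.

Buyers pay £69; sellers receive £88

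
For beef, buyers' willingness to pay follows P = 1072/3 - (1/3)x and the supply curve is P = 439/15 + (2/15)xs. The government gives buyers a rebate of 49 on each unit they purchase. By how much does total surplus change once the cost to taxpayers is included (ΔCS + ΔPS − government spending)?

Pre-subsidy: 1072/3 - (1/3)x = 439/15 + (2/15)x gives x* = 703 and P* = 123.
With the rebate, buyers effectively pay Pb = Ps − 49, where Ps is the price sellers receive.
On the curves, Pb = 1072/3 - (1/3)x and Ps = 439/15 + (2/15)x; the wedge Ps − Pb = 49 gives 439/15 + (2/15)x − (1072/3 - (1/3)x) = 49, so x' = 808.
Then Pb = 1072/3 − (1/3)·808 = 88 and Ps = 439/15 + (2/15)·808 = 137.
ΔCS = ½(703 + 808)(123 − 88) = 26442.5; ΔPS = ½(703 + 808)(137 − 123) = 10577.
Government spending = 49 × 808 = 39592.
Net change = 26442.5 + 10577 − 39592 = -2572.5. The loss equals the DWL triangle ½·49·105.

Net change in total surplus = -2572.5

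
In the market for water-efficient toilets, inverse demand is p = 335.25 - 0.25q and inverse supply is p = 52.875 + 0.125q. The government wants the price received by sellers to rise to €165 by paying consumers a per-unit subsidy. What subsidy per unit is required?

Required subsidy s = €54 per unit

At a seller price of 165, quantity supplied is -423 + 8·165 = 897.
Buyers absorb 897 only when they pay pb = 335.25 − 0.25·897 = 111.
s = ps − pb = 165 − 111 = 54.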